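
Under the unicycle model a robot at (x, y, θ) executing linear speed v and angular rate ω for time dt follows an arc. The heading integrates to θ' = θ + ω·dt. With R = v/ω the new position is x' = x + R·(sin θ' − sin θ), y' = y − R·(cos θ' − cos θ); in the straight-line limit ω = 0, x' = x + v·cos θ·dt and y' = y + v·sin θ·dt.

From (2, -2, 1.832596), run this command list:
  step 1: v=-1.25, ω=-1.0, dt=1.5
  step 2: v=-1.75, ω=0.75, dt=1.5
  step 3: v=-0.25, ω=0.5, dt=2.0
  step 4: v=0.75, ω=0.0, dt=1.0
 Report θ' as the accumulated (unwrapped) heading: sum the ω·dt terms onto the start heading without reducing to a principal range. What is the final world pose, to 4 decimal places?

step 1: θ'=0.3326 (R=1.2500) → pose (1.2007, -3.5050, 0.3326)
step 2: θ'=1.4576 (R=-2.3333) → pose (-0.3559, -5.4469, 1.4576)
step 3: θ'=2.4576 (R=-0.5000) → pose (-0.1750, -5.8909, 2.4576)
step 4: θ'=2.4576 (straight) → pose (-0.7563, -5.4170, 2.4576)

(-0.7563, -5.4170, 2.4576)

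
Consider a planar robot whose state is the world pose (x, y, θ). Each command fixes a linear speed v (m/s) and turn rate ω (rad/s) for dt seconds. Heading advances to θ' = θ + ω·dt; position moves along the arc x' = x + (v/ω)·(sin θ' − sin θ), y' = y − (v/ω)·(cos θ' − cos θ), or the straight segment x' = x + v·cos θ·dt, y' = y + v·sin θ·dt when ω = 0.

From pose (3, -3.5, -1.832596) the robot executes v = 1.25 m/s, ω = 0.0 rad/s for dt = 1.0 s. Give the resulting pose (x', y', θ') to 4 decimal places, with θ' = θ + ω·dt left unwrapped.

θ' = -1.8326 + 0.0·1.0 = -1.8326
ω = 0 → straight: x' = 3 + 1.25·cos(-1.8326)·1.0 = 2.6765
y' = -3.5 + 1.25·sin(-1.8326)·1.0 = -4.7074

(2.6765, -4.7074, -1.8326)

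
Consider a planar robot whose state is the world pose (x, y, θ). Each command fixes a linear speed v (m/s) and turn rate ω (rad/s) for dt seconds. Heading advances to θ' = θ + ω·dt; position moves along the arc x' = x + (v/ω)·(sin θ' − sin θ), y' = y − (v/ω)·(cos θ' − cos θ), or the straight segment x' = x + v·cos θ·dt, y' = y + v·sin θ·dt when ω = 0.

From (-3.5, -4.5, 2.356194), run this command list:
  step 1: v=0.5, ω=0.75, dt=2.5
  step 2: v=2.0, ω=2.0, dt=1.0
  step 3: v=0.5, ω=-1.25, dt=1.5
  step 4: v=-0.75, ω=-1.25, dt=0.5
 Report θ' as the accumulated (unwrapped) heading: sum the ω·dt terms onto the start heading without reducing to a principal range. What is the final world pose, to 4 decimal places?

(-3.1451, -6.3738, 3.7312)

step 1: θ'=4.2312 (R=0.6667) → pose (-4.5624, -4.6628, 4.2312)
step 2: θ'=6.2312 (R=1.0000) → pose (-3.7279, -6.1243, 6.2312)
step 3: θ'=4.3562 (R=-0.4000) → pose (-3.3738, -6.6633, 4.3562)
step 4: θ'=3.7312 (R=0.6000) → pose (-3.1451, -6.3738, 3.7312)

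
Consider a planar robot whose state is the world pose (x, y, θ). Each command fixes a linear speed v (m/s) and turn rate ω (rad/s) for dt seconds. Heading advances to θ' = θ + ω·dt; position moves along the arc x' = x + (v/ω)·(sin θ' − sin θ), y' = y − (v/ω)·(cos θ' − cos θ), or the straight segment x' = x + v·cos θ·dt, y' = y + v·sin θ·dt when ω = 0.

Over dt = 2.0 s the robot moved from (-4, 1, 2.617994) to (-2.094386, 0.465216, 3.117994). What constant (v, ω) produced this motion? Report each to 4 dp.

v = -1.0000, ω = 0.2500

Δθ = 3.117994 − 2.617994 = 0.500000
ω = Δθ/dt = 0.500000/2.0 = 0.2500
R = Δx/(sin θ' − sin θ) = -4.0000
v = R·ω = -4.0000·0.2500 = -1.0000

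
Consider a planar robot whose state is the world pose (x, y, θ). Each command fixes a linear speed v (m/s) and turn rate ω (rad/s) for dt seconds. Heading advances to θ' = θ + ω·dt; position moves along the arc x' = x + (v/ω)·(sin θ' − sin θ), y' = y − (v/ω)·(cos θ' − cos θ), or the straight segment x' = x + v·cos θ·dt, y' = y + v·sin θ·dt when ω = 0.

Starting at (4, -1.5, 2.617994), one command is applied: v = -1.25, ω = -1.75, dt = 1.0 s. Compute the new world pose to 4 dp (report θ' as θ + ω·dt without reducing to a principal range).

(4.1879, -2.5803, 0.8680)

θ' = 2.6180 + -1.75·1.0 = 0.8680
R = v/ω = -1.25/-1.75 = 0.7143
x' = 4 + 0.7143·(sin 0.8680 − sin 2.6180) = 4.1879
y' = -1.5 − 0.7143·(cos 0.8680 − cos 2.6180) = -2.5803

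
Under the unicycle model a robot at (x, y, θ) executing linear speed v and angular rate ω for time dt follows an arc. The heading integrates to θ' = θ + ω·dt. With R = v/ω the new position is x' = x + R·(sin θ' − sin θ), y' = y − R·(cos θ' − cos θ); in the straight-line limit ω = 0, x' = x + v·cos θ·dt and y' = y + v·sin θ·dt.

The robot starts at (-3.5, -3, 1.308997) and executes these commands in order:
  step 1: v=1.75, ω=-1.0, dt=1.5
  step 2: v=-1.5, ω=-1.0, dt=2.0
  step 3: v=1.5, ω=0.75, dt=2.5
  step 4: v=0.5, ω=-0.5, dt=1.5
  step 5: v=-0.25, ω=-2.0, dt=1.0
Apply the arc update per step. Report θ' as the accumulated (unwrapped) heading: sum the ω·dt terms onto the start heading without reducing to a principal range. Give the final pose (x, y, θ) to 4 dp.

step 1: θ'=-0.1910 (R=-1.7500) → pose (-1.4774, -1.7348, -0.1910)
step 2: θ'=-2.1910 (R=1.5000) → pose (-2.4133, 0.6098, -2.1910)
step 3: θ'=-0.3160 (R=2.0000) → pose (-1.4073, -2.4536, -0.3160)
step 4: θ'=-1.0660 (R=-1.0000) → pose (-0.8428, -2.9205, -1.0660)
step 5: θ'=-3.0660 (R=0.1250) → pose (-0.7428, -2.7354, -3.0660)

(-0.7428, -2.7354, -3.0660)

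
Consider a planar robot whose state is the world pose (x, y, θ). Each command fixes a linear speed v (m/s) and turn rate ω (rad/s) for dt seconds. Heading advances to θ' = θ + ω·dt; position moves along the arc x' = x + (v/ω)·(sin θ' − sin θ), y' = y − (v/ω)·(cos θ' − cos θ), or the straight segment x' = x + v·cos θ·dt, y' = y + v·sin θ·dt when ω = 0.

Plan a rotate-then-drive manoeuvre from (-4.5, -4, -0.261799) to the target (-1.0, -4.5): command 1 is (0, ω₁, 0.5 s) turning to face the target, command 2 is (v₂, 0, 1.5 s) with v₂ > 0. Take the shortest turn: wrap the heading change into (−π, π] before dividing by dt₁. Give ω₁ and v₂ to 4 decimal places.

heading to target = atan2(-4.5−-4, -1−-4.5) = -0.1419
Δθ = wrap(-0.1419 − -0.2618) = 0.1199; ω₁ = Δθ/dt₁ = 0.2398
distance = √((-1−-4.5)² + (-4.5−-4)²) = 3.5355; v₂ = distance/dt₂ = 2.3570

ω₁ = 0.2398, v₂ = 2.3570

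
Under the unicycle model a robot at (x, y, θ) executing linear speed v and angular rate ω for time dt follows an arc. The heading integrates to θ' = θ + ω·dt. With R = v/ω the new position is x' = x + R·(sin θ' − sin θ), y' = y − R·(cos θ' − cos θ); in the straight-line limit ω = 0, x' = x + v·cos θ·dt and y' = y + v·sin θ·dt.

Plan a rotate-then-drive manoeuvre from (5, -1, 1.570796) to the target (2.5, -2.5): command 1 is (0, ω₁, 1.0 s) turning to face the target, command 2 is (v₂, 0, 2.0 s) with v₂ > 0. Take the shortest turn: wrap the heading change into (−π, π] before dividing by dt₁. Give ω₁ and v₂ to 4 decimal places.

heading to target = atan2(-2.5−-1, 2.5−5) = -2.6012
Δθ = wrap(-2.6012 − 1.5708) = 2.1112; ω₁ = Δθ/dt₁ = 2.1112
distance = √((2.5−5)² + (-2.5−-1)²) = 2.9155; v₂ = distance/dt₂ = 1.4577

ω₁ = 2.1112, v₂ = 1.4577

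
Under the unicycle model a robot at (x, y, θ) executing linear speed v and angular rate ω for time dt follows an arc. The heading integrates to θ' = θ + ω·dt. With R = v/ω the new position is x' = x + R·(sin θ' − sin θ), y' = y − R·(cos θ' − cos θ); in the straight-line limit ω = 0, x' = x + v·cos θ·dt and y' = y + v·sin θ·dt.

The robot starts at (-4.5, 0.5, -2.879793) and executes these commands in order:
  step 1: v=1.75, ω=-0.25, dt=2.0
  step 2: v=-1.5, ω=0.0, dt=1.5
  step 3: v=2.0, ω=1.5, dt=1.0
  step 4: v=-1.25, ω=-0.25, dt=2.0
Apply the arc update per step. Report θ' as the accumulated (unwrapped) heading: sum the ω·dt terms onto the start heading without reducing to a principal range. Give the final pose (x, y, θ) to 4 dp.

(-6.0497, 1.1355, -2.3798)

step 1: θ'=-3.3798 (R=-7.0000) → pose (-7.9634, 0.4591, -3.3798)
step 2: θ'=-3.3798 (straight) → pose (-5.7769, -0.0718, -3.3798)
step 3: θ'=-1.8798 (R=1.3333) → pose (-7.3617, -0.9620, -1.8798)
step 4: θ'=-2.3798 (R=5.0000) → pose (-6.0497, 1.1355, -2.3798)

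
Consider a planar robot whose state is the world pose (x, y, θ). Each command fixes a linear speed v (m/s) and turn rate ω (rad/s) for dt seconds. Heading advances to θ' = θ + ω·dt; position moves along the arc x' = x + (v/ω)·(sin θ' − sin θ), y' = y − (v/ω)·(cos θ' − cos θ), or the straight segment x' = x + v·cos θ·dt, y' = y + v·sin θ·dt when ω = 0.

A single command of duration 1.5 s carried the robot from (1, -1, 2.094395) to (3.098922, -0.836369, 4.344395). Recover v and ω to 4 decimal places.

v = -1.7500, ω = 1.5000

Δθ = 4.344395 − 2.094395 = 2.250000
ω = Δθ/dt = 2.250000/1.5 = 1.5000
R = Δx/(sin θ' − sin θ) = -1.1667
v = R·ω = -1.1667·1.5000 = -1.7500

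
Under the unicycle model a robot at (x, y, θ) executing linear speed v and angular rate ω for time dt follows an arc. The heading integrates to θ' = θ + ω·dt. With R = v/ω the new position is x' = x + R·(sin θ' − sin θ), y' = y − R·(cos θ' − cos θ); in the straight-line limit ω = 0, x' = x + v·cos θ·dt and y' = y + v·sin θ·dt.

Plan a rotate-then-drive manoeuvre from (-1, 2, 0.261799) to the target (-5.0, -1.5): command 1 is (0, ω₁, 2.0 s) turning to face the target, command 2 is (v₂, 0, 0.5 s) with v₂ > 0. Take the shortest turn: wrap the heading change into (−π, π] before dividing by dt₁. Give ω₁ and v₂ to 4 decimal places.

ω₁ = -1.3423, v₂ = 10.6301

heading to target = atan2(-1.5−2, -5−-1) = -2.4228
Δθ = wrap(-2.4228 − 0.2618) = -2.6846; ω₁ = Δθ/dt₁ = -1.3423
distance = √((-5−-1)² + (-1.5−2)²) = 5.3151; v₂ = distance/dt₂ = 10.6301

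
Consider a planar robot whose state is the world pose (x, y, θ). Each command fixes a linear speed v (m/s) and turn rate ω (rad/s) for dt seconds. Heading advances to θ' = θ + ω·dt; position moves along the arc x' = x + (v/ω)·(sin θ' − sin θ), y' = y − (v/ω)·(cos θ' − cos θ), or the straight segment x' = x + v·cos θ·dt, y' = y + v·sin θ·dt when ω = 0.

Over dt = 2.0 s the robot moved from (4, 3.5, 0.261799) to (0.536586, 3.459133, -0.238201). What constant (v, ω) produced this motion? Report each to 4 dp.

Δθ = -0.238201 − 0.261799 = -0.500000
ω = Δθ/dt = -0.500000/2.0 = -0.2500
R = Δx/(sin θ' − sin θ) = 7.0000
v = R·ω = 7.0000·-0.2500 = -1.7500

v = -1.7500, ω = -0.2500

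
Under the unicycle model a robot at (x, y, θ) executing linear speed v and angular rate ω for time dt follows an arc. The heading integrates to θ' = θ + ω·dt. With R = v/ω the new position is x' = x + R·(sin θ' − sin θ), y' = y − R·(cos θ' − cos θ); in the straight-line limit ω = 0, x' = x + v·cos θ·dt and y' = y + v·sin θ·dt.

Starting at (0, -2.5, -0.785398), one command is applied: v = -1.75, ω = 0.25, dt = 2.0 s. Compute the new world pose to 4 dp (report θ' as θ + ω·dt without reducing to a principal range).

θ' = -0.7854 + 0.25·2.0 = -0.2854
R = v/ω = -1.75/0.25 = -7.0000
x' = 0 + -7.0000·(sin -0.2854 − sin -0.7854) = -2.9790
y' = -2.5 − -7.0000·(cos -0.2854 − cos -0.7854) = -0.7329

(-2.9790, -0.7329, -0.2854)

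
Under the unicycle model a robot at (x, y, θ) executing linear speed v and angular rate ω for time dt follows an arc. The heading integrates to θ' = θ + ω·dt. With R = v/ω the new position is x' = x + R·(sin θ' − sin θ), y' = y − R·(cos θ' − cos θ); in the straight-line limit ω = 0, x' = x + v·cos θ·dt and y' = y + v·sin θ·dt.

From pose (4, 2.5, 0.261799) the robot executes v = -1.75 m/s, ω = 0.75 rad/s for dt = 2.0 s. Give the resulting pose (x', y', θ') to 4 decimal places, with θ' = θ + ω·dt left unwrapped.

θ' = 0.2618 + 0.75·2.0 = 1.7618
R = v/ω = -1.75/0.75 = -2.3333
x' = 4 + -2.3333·(sin 1.7618 − sin 0.2618) = 2.3130
y' = 2.5 − -2.3333·(cos 1.7618 − cos 0.2618) = -0.1968

(2.3130, -0.1968, 1.7618)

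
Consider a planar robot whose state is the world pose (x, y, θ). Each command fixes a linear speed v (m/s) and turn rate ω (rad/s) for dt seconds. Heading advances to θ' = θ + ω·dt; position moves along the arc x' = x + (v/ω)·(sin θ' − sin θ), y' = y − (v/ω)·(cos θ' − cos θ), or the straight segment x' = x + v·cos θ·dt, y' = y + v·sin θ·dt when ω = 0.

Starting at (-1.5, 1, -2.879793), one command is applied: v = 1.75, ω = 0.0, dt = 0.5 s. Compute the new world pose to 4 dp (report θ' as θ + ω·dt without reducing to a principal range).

θ' = -2.8798 + 0.0·0.5 = -2.8798
ω = 0 → straight: x' = -1.5 + 1.75·cos(-2.8798)·0.5 = -2.3452
y' = 1 + 1.75·sin(-2.8798)·0.5 = 0.7735

(-2.3452, 0.7735, -2.8798)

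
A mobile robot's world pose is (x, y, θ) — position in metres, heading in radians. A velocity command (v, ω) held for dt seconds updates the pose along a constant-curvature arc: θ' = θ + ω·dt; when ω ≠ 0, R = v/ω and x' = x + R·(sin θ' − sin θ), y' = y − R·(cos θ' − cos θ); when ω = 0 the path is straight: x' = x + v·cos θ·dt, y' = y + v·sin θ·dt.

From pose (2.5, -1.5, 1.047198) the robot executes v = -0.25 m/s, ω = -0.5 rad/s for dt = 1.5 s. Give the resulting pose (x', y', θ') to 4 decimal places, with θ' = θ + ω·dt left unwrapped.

θ' = 1.0472 + -0.5·1.5 = 0.2972
R = v/ω = -0.25/-0.5 = 0.5000
x' = 2.5 + 0.5000·(sin 0.2972 − sin 1.0472) = 2.2134
y' = -1.5 − 0.5000·(cos 0.2972 − cos 1.0472) = -1.7281

(2.2134, -1.7281, 0.2972)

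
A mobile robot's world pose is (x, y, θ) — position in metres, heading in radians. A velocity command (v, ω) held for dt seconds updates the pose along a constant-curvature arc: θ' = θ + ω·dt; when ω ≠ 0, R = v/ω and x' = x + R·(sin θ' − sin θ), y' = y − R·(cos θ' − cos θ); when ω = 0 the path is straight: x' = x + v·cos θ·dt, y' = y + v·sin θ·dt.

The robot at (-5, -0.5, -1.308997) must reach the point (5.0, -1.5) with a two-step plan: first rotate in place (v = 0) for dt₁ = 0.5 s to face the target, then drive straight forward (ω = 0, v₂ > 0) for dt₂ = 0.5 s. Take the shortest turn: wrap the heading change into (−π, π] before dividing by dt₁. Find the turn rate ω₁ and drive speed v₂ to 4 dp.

ω₁ = 2.4187, v₂ = 20.0998

heading to target = atan2(-1.5−-0.5, 5−-5) = -0.0997
Δθ = wrap(-0.0997 − -1.3090) = 1.2093; ω₁ = Δθ/dt₁ = 2.4187
distance = √((5−-5)² + (-1.5−-0.5)²) = 10.0499; v₂ = distance/dt₂ = 20.0998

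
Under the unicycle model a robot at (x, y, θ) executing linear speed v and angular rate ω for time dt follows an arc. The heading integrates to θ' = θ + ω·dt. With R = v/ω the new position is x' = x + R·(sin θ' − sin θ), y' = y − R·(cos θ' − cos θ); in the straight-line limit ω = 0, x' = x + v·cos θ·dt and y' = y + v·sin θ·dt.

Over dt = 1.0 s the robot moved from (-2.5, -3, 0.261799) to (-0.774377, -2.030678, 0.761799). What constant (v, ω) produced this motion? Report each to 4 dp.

v = 2.0000, ω = 0.5000

Δθ = 0.761799 − 0.261799 = 0.500000
ω = Δθ/dt = 0.500000/1.0 = 0.5000
R = Δx/(sin θ' − sin θ) = 4.0000
v = R·ω = 4.0000·0.5000 = 2.0000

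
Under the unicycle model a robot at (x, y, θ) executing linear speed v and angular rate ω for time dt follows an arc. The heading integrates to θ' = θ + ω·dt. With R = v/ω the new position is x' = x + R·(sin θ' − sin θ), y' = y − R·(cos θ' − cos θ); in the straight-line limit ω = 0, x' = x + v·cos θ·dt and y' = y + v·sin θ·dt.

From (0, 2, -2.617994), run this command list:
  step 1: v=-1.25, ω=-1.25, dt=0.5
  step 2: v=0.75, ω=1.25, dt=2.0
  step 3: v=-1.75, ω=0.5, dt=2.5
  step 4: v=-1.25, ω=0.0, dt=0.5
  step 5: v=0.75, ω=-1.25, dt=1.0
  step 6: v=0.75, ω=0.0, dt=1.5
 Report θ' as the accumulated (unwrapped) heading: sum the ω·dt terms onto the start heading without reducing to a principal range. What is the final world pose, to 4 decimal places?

(-2.9532, 0.4250, -0.7430)

step 1: θ'=-3.2430 (R=1.0000) → pose (0.6012, 2.1288, -3.2430)
step 2: θ'=-0.7430 (R=0.6000) → pose (0.1346, 1.0901, -0.7430)
step 3: θ'=0.5070 (R=-3.5000) → pose (-3.9326, 1.5722, 0.5070)
step 4: θ'=0.5070 (straight) → pose (-4.4790, 1.2687, 0.5070)
step 5: θ'=-0.7430 (R=-0.6000) → pose (-3.7818, 1.1861, -0.7430)
step 6: θ'=-0.7430 (straight) → pose (-2.9532, 0.4250, -0.7430)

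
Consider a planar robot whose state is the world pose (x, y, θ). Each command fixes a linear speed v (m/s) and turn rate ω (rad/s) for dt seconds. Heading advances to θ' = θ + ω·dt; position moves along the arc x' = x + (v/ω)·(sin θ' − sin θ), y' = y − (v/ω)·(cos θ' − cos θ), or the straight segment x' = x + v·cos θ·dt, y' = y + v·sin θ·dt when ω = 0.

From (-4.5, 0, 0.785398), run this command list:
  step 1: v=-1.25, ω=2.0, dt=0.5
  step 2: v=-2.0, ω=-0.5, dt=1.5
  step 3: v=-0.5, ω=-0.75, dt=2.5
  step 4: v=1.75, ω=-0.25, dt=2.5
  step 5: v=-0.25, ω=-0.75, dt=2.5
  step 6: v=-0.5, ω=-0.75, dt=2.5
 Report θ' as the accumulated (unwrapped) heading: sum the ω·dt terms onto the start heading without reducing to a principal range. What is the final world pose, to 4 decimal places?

step 1: θ'=1.7854 (R=-0.6250) → pose (-4.6687, -0.5750, 1.7854)
step 2: θ'=1.0354 (R=4.0000) → pose (-5.1367, -3.4676, 1.0354)
step 3: θ'=-0.8396 (R=0.6667) → pose (-6.2063, -3.5727, -0.8396)
step 4: θ'=-1.4646 (R=-7.0000) → pose (-4.4564, -7.5050, -1.4646)
step 5: θ'=-3.3396 (R=0.3333) → pose (-4.0594, -7.1429, -3.3396)
step 6: θ'=-5.2146 (R=0.6667) → pose (-3.6062, -8.1174, -5.2146)

(-3.6062, -8.1174, -5.2146)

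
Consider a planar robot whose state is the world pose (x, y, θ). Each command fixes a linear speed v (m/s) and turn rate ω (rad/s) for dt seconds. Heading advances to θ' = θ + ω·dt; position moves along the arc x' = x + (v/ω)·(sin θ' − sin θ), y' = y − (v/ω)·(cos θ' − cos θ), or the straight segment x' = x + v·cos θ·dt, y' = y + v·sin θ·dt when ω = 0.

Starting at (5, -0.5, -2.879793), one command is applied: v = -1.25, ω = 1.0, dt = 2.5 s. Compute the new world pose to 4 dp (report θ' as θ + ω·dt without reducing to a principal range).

(5.1399, 1.8683, -0.3798)

θ' = -2.8798 + 1.0·2.5 = -0.3798
R = v/ω = -1.25/1.0 = -1.2500
x' = 5 + -1.2500·(sin -0.3798 − sin -2.8798) = 5.1399
y' = -0.5 − -1.2500·(cos -0.3798 − cos -2.8798) = 1.8683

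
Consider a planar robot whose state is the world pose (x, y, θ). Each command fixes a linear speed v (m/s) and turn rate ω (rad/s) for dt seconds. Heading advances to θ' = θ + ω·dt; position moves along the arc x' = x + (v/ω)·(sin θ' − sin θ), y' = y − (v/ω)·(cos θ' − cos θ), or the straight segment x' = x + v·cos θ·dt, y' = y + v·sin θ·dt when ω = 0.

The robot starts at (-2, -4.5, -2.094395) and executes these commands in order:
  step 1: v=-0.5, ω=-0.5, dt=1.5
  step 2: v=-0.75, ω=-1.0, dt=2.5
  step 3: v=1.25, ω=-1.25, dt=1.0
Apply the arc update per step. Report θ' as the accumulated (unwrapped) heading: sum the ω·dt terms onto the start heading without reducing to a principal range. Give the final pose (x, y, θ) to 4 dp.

step 1: θ'=-2.8444 (R=1.0000) → pose (-1.4268, -4.0438, -2.8444)
step 2: θ'=-5.3444 (R=0.7500) → pose (-0.6021, -5.2040, -5.3444)
step 3: θ'=-6.5944 (R=-1.0000) → pose (0.5110, -4.8428, -6.5944)

(0.5110, -4.8428, -6.5944)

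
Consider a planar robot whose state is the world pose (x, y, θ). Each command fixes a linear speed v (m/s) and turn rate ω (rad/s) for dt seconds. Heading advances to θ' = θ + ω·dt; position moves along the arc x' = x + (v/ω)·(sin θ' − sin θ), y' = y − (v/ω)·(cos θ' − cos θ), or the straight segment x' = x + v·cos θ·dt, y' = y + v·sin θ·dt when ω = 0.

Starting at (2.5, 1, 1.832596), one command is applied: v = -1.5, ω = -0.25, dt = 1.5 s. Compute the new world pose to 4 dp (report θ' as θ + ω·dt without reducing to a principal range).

θ' = 1.8326 + -0.25·1.5 = 1.4576
R = v/ω = -1.5/-0.25 = 6.0000
x' = 2.5 + 6.0000·(sin 1.4576 − sin 1.8326) = 2.6660
y' = 1 − 6.0000·(cos 1.4576 − cos 1.8326) = -1.2307

(2.6660, -1.2307, 1.4576)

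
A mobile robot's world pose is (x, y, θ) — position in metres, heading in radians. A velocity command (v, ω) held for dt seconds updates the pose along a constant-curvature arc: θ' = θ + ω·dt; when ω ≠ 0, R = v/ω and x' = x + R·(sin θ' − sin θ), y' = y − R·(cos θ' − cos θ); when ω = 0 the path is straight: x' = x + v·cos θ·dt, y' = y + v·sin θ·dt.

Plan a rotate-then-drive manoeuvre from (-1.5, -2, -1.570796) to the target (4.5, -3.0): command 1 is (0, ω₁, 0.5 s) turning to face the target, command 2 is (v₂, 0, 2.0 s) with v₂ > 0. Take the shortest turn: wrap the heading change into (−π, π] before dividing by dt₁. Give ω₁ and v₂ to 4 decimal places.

ω₁ = 2.8113, v₂ = 3.0414

heading to target = atan2(-3−-2, 4.5−-1.5) = -0.1651
Δθ = wrap(-0.1651 − -1.5708) = 1.4056; ω₁ = Δθ/dt₁ = 2.8113
distance = √((4.5−-1.5)² + (-3−-2)²) = 6.0828; v₂ = distance/dt₂ = 3.0414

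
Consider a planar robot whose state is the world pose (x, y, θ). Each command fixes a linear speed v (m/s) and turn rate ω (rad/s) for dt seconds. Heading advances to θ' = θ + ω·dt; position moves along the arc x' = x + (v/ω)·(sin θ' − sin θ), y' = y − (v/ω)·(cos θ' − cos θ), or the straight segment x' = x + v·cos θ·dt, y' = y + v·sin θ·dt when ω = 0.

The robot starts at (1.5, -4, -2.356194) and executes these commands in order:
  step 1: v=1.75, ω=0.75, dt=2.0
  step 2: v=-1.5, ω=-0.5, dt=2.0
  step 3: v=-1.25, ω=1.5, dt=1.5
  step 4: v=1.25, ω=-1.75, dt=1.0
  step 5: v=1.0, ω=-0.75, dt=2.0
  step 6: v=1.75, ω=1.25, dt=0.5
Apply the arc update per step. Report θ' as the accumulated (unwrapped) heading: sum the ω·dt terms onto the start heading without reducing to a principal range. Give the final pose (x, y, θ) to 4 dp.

step 1: θ'=-0.8562 (R=2.3333) → pose (1.3874, -7.1790, -0.8562)
step 2: θ'=-1.8562 (R=3.0000) → pose (0.7748, -4.3684, -1.8562)
step 3: θ'=0.3938 (R=-0.8333) → pose (-0.3445, -3.3643, 0.3938)
step 4: θ'=-1.3562 (R=-0.7143) → pose (0.6274, -3.8718, -1.3562)
step 5: θ'=-2.8562 (R=-1.3333) → pose (-0.2999, -5.4351, -2.8562)
step 6: θ'=-2.2312 (R=1.4000) → pose (-1.0114, -5.9197, -2.2312)

(-1.0114, -5.9197, -2.2312)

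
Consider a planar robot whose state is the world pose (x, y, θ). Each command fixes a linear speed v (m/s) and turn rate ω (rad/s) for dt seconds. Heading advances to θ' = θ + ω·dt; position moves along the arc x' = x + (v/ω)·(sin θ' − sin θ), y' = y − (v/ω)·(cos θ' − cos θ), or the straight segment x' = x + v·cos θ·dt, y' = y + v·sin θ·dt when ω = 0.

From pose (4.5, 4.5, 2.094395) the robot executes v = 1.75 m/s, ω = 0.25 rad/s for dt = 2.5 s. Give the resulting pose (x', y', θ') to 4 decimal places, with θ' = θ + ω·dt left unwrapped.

θ' = 2.0944 + 0.25·2.5 = 2.7194
R = v/ω = 1.75/0.25 = 7.0000
x' = 4.5 + 7.0000·(sin 2.7194 − sin 2.0944) = 1.3062
y' = 4.5 − 7.0000·(cos 2.7194 − cos 2.0944) = 7.3853

(1.3062, 7.3853, 2.7194)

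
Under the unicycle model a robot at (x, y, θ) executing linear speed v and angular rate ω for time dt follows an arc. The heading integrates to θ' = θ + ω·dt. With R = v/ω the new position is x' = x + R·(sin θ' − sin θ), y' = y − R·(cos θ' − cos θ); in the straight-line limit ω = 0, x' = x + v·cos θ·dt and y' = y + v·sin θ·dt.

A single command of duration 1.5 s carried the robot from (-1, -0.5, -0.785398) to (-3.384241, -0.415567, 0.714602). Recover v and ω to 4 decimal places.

v = -1.7500, ω = 1.0000

Δθ = 0.714602 − -0.785398 = 1.500000
ω = Δθ/dt = 1.500000/1.5 = 1.0000
R = Δx/(sin θ' − sin θ) = -1.7500
v = R·ω = -1.7500·1.0000 = -1.7500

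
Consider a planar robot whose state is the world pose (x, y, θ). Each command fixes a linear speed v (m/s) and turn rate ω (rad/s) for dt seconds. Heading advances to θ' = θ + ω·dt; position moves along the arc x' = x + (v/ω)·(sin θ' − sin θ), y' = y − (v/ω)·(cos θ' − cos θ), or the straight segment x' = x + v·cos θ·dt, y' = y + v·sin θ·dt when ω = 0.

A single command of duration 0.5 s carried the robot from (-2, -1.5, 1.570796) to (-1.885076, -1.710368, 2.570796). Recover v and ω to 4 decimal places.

Δθ = 2.570796 − 1.570796 = 1.000000
ω = Δθ/dt = 1.000000/0.5 = 2.0000
R = −Δy/(cos θ' − cos θ) = -0.2500
v = R·ω = -0.2500·2.0000 = -0.5000

v = -0.5000, ω = 2.0000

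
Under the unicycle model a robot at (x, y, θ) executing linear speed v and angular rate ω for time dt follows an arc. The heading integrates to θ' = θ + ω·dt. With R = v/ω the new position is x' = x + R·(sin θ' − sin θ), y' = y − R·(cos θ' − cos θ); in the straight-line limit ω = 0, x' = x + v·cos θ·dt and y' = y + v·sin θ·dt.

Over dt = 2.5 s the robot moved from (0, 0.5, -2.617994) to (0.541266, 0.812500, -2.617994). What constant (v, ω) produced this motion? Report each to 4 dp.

v = -0.2500, ω = 0.0000

Δθ = -2.617994 − -2.617994 = 0.000000
ω = Δθ/dt = 0.000000/2.5 = 0.0000
ω = 0 → v = (Δx·cos θ + Δy·sin θ)/dt = -0.2500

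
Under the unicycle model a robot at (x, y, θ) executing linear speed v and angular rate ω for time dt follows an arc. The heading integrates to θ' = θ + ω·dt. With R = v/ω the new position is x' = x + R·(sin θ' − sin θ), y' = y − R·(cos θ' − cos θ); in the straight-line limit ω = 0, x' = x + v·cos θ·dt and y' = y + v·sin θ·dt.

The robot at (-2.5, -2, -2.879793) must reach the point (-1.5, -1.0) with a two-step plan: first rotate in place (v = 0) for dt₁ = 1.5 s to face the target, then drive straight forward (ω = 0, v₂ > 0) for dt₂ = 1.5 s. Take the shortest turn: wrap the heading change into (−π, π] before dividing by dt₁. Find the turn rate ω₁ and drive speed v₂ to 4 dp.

ω₁ = -1.7453, v₂ = 0.9428

heading to target = atan2(-1−-2, -1.5−-2.5) = 0.7854
Δθ = wrap(0.7854 − -2.8798) = -2.6180; ω₁ = Δθ/dt₁ = -1.7453
distance = √((-1.5−-2.5)² + (-1−-2)²) = 1.4142; v₂ = distance/dt₂ = 0.9428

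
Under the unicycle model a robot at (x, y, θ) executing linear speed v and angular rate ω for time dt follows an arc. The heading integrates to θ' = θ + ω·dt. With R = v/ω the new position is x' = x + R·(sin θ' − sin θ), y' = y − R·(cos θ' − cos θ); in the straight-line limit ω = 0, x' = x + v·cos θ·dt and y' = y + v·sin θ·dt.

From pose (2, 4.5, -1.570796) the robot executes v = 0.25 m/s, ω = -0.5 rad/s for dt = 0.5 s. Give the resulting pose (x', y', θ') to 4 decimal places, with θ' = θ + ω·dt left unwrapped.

θ' = -1.5708 + -0.5·0.5 = -1.8208
R = v/ω = 0.25/-0.5 = -0.5000
x' = 2 + -0.5000·(sin -1.8208 − sin -1.5708) = 1.9845
y' = 4.5 − -0.5000·(cos -1.8208 − cos -1.5708) = 4.3763

(1.9845, 4.3763, -1.8208)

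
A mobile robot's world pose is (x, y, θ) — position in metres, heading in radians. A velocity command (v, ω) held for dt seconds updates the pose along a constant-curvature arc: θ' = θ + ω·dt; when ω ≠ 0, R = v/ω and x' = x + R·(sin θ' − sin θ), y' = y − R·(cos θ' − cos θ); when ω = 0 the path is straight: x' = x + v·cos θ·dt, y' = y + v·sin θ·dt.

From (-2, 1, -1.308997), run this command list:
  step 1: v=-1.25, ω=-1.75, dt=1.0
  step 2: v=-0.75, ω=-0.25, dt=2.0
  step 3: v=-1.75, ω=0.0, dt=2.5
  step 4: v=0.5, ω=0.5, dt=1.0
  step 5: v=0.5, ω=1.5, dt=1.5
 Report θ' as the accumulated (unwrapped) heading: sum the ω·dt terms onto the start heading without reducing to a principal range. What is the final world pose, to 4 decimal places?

step 1: θ'=-3.0590 (R=0.7143) → pose (-1.3690, 1.8967, -3.0590)
step 2: θ'=-3.5590 (R=3.0000) → pose (0.0947, 1.6494, -3.5590)
step 3: θ'=-3.5590 (straight) → pose (4.0941, -0.1242, -3.5590)
step 4: θ'=-3.0590 (R=1.0000) → pose (3.6062, -0.0417, -3.0590)
step 5: θ'=-0.8090 (R=0.3333) → pose (3.3925, -0.6040, -0.8090)

(3.3925, -0.6040, -0.8090)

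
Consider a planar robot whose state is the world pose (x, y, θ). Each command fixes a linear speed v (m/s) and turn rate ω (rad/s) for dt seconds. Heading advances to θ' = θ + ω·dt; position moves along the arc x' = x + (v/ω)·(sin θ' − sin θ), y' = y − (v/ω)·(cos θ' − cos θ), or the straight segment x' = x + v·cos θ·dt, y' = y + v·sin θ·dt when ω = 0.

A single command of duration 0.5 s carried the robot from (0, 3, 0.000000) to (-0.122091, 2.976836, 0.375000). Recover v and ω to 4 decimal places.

v = -0.2500, ω = 0.7500

Δθ = 0.375000 − 0.000000 = 0.375000
ω = Δθ/dt = 0.375000/0.5 = 0.7500
R = Δx/(sin θ' − sin θ) = -0.3333
v = R·ω = -0.3333·0.7500 = -0.2500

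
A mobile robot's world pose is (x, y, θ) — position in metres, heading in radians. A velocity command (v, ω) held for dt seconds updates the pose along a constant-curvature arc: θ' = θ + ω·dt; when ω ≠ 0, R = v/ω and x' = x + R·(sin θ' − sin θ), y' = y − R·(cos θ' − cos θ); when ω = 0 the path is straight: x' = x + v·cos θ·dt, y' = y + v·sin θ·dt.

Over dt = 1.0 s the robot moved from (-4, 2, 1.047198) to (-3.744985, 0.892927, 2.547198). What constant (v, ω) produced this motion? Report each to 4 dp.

v = -1.2500, ω = 1.5000

Δθ = 2.547198 − 1.047198 = 1.500000
ω = Δθ/dt = 1.500000/1.0 = 1.5000
R = −Δy/(cos θ' − cos θ) = -0.8333
v = R·ω = -0.8333·1.5000 = -1.2500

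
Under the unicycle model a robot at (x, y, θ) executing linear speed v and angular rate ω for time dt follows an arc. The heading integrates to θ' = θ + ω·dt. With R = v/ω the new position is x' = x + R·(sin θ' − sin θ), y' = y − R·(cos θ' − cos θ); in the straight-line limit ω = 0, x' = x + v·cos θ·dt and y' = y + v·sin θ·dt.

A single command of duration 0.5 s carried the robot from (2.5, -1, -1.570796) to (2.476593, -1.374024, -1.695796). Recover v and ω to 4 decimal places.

Δθ = -1.695796 − -1.570796 = -0.125000
ω = Δθ/dt = -0.125000/0.5 = -0.2500
R = −Δy/(cos θ' − cos θ) = -3.0000
v = R·ω = -3.0000·-0.2500 = 0.7500

v = 0.7500, ω = -0.2500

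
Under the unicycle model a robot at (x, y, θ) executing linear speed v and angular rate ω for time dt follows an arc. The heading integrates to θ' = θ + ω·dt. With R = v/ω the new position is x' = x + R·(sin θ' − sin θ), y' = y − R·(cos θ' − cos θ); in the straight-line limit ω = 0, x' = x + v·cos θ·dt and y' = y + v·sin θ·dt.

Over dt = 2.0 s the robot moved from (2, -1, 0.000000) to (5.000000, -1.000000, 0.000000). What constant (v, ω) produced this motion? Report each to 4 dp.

v = 1.5000, ω = 0.0000

Δθ = 0.000000 − 0.000000 = 0.000000
ω = Δθ/dt = 0.000000/2.0 = 0.0000
ω = 0 → v = (Δx·cos θ + Δy·sin θ)/dt = 1.5000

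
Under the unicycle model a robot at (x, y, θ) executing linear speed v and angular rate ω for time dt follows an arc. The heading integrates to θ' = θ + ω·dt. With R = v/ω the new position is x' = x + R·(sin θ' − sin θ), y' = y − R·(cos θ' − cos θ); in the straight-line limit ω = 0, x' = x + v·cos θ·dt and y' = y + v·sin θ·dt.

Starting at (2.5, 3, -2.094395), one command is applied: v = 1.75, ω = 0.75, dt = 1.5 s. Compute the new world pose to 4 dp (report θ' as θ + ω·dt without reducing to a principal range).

(2.5968, 0.5131, -0.9694)

θ' = -2.0944 + 0.75·1.5 = -0.9694
R = v/ω = 1.75/0.75 = 2.3333
x' = 2.5 + 2.3333·(sin -0.9694 − sin -2.0944) = 2.5968
y' = 3 − 2.3333·(cos -0.9694 − cos -2.0944) = 0.5131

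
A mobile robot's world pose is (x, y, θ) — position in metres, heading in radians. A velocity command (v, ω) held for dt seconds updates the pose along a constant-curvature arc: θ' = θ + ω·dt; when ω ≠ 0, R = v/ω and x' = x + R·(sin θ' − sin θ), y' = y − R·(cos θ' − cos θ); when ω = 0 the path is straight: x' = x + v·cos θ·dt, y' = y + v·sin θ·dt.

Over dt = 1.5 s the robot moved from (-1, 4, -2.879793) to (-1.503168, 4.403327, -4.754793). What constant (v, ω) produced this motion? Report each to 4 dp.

Δθ = -4.754793 − -2.879793 = -1.875000
ω = Δθ/dt = -1.875000/1.5 = -1.2500
R = Δx/(sin θ' − sin θ) = -0.4000
v = R·ω = -0.4000·-1.2500 = 0.5000

v = 0.5000, ω = -1.2500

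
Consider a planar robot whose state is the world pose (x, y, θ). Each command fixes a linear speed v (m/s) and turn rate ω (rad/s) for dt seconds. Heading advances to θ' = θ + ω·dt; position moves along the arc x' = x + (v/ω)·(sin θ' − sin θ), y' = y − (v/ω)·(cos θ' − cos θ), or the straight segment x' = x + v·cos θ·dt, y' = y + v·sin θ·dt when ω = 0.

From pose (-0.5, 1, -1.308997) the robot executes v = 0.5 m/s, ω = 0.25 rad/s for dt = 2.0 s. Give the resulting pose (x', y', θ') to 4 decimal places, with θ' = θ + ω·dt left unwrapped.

(-0.0153, 0.1372, -0.8090)

θ' = -1.3090 + 0.25·2.0 = -0.8090
R = v/ω = 0.5/0.25 = 2.0000
x' = -0.5 + 2.0000·(sin -0.8090 − sin -1.3090) = -0.0153
y' = 1 − 2.0000·(cos -0.8090 − cos -1.3090) = 0.1372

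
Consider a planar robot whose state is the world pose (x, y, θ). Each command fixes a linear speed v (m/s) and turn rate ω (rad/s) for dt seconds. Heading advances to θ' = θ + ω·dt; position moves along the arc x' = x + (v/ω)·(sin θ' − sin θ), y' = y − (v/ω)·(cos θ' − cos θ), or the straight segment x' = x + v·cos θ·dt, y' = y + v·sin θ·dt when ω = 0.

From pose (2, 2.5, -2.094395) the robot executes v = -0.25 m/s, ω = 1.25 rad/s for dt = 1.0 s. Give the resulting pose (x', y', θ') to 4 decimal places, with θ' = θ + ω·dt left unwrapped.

(1.9763, 2.7328, -0.8444)

θ' = -2.0944 + 1.25·1.0 = -0.8444
R = v/ω = -0.25/1.25 = -0.2000
x' = 2 + -0.2000·(sin -0.8444 − sin -2.0944) = 1.9763
y' = 2.5 − -0.2000·(cos -0.8444 − cos -2.0944) = 2.7328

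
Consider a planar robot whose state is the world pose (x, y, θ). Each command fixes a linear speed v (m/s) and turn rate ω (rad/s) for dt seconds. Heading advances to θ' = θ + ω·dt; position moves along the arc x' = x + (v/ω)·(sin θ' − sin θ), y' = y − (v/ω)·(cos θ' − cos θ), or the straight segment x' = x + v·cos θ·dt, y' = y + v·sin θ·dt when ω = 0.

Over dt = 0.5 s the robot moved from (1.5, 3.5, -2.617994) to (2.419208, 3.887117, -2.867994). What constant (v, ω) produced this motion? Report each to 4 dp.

Δθ = -2.867994 − -2.617994 = -0.250000
ω = Δθ/dt = -0.250000/0.5 = -0.5000
R = Δx/(sin θ' − sin θ) = 4.0000
v = R·ω = 4.0000·-0.5000 = -2.0000

v = -2.0000, ω = -0.5000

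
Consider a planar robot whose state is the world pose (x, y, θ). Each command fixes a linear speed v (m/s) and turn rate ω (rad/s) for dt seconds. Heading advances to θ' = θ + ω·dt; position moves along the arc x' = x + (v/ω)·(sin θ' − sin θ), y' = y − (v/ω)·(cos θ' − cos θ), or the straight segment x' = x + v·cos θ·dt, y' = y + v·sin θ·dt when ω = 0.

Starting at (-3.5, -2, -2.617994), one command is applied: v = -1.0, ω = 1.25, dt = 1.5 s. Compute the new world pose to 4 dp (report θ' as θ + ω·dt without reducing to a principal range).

θ' = -2.6180 + 1.25·1.5 = -0.7430
R = v/ω = -1.0/1.25 = -0.8000
x' = -3.5 + -0.8000·(sin -0.7430 − sin -2.6180) = -3.3588
y' = -2 − -0.8000·(cos -0.7430 − cos -2.6180) = -0.7180

(-3.3588, -0.7180, -0.7430)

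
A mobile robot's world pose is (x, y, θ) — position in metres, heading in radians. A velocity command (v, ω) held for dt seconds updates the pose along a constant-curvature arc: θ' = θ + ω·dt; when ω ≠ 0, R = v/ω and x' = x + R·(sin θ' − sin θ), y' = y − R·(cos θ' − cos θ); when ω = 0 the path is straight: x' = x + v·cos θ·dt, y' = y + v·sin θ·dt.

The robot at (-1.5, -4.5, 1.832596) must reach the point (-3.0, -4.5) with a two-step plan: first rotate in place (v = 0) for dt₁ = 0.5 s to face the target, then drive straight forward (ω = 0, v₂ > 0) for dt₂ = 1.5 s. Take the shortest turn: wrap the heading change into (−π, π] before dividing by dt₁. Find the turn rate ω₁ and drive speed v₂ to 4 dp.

heading to target = atan2(-4.5−-4.5, -3−-1.5) = 3.1416
Δθ = wrap(3.1416 − 1.8326) = 1.3090; ω₁ = Δθ/dt₁ = 2.6180
distance = √((-3−-1.5)² + (-4.5−-4.5)²) = 1.5000; v₂ = distance/dt₂ = 1.0000

ω₁ = 2.6180, v₂ = 1.0000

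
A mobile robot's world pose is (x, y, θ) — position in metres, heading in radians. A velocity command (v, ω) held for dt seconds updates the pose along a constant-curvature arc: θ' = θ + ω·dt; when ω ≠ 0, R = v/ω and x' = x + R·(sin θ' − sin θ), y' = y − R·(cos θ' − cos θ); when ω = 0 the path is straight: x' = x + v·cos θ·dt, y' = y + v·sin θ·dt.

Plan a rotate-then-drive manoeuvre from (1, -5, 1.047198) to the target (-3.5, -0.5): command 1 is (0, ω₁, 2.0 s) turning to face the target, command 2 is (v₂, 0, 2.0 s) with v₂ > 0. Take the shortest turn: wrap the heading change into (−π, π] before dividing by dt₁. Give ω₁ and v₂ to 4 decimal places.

heading to target = atan2(-0.5−-5, -3.5−1) = 2.3562
Δθ = wrap(2.3562 − 1.0472) = 1.3090; ω₁ = Δθ/dt₁ = 0.6545
distance = √((-3.5−1)² + (-0.5−-5)²) = 6.3640; v₂ = distance/dt₂ = 3.1820

ω₁ = 0.6545, v₂ = 3.1820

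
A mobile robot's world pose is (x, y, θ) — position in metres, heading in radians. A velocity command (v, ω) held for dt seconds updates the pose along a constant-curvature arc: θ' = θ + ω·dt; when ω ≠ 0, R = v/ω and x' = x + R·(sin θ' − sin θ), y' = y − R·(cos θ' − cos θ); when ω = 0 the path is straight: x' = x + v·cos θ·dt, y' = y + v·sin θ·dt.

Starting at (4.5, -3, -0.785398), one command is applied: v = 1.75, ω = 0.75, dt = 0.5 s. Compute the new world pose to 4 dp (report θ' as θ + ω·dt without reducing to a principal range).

(5.2190, -3.4897, -0.4104)

θ' = -0.7854 + 0.75·0.5 = -0.4104
R = v/ω = 1.75/0.75 = 2.3333
x' = 4.5 + 2.3333·(sin -0.4104 − sin -0.7854) = 5.2190
y' = -3 − 2.3333·(cos -0.4104 − cos -0.7854) = -3.4897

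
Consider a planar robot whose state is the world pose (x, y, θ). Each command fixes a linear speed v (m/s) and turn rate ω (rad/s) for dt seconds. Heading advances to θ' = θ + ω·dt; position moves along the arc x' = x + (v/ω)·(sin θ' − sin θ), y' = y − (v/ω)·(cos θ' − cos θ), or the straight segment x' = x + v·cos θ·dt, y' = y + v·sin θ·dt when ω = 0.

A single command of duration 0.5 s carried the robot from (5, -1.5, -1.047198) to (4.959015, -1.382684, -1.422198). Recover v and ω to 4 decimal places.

Δθ = -1.422198 − -1.047198 = -0.375000
ω = Δθ/dt = -0.375000/0.5 = -0.7500
R = −Δy/(cos θ' − cos θ) = 0.3333
v = R·ω = 0.3333·-0.7500 = -0.2500

v = -0.2500, ω = -0.7500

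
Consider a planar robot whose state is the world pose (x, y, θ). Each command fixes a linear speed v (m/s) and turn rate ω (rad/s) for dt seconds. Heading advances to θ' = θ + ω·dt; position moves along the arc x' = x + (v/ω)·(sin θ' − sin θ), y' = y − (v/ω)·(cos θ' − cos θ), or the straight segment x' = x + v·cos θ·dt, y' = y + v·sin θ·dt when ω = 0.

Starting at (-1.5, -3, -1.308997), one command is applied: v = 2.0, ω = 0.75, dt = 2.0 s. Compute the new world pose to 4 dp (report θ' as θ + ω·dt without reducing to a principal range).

(1.5821, -4.9280, 0.1910)

θ' = -1.3090 + 0.75·2.0 = 0.1910
R = v/ω = 2.0/0.75 = 2.6667
x' = -1.5 + 2.6667·(sin 0.1910 − sin -1.3090) = 1.5821
y' = -3 − 2.6667·(cos 0.1910 − cos -1.3090) = -4.9280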